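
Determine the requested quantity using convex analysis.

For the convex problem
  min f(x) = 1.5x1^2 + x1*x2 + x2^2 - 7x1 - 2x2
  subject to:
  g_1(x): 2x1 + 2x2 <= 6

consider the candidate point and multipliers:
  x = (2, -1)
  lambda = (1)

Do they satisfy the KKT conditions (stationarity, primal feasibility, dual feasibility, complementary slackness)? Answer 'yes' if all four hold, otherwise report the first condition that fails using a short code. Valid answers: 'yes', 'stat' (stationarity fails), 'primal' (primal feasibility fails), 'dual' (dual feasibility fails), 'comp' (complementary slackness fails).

Gradient of f: grad f(x) = Q x + c = (-2, -2)
Constraint values g_i(x) = a_i^T x - b_i:
  g_1((2, -1)) = -4
Stationarity residual: grad f(x) + sum_i lambda_i a_i = (0, 0)
  -> stationarity OK
Primal feasibility (all g_i <= 0): OK
Dual feasibility (all lambda_i >= 0): OK
Complementary slackness (lambda_i * g_i(x) = 0 for all i): FAILS

Verdict: the first failing condition is complementary_slackness -> comp.

comp


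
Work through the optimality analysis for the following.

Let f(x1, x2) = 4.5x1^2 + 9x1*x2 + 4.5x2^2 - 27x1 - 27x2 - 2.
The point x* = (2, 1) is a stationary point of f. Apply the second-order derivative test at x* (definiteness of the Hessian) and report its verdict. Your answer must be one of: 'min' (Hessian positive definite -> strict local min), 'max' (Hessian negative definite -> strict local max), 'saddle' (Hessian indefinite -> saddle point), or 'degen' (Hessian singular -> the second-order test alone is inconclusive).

Compute the Hessian H = grad^2 f:
  H = [[9, 9], [9, 9]]
Verify stationarity: grad f(x*) = H x* + g = (0, 0).
Eigenvalues of H: 0, 18.
H has a zero eigenvalue (singular; positive semidefinite but not definite), so H is neither positive definite, negative definite, nor indefinite. The second-order test alone is inconclusive -> degen.
(Indeed, f is constant along the null direction of H through x*, so x* is not a strict local extremum.)

degen


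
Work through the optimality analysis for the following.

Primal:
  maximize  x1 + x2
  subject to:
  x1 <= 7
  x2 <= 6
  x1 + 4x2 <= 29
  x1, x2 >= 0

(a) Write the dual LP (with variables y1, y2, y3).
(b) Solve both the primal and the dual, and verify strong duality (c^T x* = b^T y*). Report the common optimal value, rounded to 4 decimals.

The standard primal-dual pair for 'max c^T x s.t. A x <= b, x >= 0' is:
  Dual:  min b^T y  s.t.  A^T y >= c,  y >= 0.

So the dual LP is:
  minimize  7y1 + 6y2 + 29y3
  subject to:
    y1 + y3 >= 1
    y2 + 4y3 >= 1
    y1, y2, y3 >= 0

Solving the primal: x* = (7, 5.5).
  primal value c^T x* = 12.5.
Solving the dual: y* = (0.75, 0, 0.25).
  dual value b^T y* = 12.5.
Strong duality: c^T x* = b^T y*. Confirmed.

12.5


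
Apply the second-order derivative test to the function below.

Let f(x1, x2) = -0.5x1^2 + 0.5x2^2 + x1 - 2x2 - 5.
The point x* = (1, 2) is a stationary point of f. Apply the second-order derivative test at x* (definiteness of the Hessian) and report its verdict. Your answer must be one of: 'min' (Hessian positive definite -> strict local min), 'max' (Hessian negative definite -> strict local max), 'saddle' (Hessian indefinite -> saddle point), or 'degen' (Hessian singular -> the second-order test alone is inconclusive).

Compute the Hessian H = grad^2 f:
  H = [[-1, 0], [0, 1]]
Verify stationarity: grad f(x*) = H x* + g = (0, 0).
Eigenvalues of H: -1, 1.
Eigenvalues have mixed signs, so H is indefinite -> x* is a saddle point.

saddle


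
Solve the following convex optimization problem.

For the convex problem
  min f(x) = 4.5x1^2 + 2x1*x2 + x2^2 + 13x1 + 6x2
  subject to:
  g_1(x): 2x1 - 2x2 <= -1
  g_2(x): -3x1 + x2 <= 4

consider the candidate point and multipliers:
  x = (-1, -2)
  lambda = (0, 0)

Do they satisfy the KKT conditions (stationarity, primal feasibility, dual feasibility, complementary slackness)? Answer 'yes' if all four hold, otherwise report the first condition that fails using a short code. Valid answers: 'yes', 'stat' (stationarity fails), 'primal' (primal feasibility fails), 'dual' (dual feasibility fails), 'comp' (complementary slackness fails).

Gradient of f: grad f(x) = Q x + c = (0, 0)
Constraint values g_i(x) = a_i^T x - b_i:
  g_1((-1, -2)) = 3
  g_2((-1, -2)) = -3
Stationarity residual: grad f(x) + sum_i lambda_i a_i = (0, 0)
  -> stationarity OK
Primal feasibility (all g_i <= 0): FAILS
Dual feasibility (all lambda_i >= 0): OK
Complementary slackness (lambda_i * g_i(x) = 0 for all i): OK

Verdict: the first failing condition is primal_feasibility -> primal.

primal


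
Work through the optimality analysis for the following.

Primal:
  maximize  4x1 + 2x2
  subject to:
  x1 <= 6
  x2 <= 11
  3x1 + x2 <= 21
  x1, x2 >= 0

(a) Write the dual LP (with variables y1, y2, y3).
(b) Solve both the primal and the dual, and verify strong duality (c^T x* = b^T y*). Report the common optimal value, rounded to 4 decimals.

The standard primal-dual pair for 'max c^T x s.t. A x <= b, x >= 0' is:
  Dual:  min b^T y  s.t.  A^T y >= c,  y >= 0.

So the dual LP is:
  minimize  6y1 + 11y2 + 21y3
  subject to:
    y1 + 3y3 >= 4
    y2 + y3 >= 2
    y1, y2, y3 >= 0

Solving the primal: x* = (3.3333, 11).
  primal value c^T x* = 35.3333.
Solving the dual: y* = (0, 0.6667, 1.3333).
  dual value b^T y* = 35.3333.
Strong duality: c^T x* = b^T y*. Confirmed.

35.3333


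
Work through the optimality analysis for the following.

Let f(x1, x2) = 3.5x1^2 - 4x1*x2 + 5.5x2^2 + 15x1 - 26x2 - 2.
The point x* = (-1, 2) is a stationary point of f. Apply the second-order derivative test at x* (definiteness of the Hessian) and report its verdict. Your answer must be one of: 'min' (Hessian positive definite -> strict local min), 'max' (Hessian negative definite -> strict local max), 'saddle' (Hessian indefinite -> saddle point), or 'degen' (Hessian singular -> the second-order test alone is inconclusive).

Compute the Hessian H = grad^2 f:
  H = [[7, -4], [-4, 11]]
Verify stationarity: grad f(x*) = H x* + g = (0, 0).
Eigenvalues of H: 4.5279, 13.4721.
Both eigenvalues > 0, so H is positive definite -> x* is a strict local min.

min


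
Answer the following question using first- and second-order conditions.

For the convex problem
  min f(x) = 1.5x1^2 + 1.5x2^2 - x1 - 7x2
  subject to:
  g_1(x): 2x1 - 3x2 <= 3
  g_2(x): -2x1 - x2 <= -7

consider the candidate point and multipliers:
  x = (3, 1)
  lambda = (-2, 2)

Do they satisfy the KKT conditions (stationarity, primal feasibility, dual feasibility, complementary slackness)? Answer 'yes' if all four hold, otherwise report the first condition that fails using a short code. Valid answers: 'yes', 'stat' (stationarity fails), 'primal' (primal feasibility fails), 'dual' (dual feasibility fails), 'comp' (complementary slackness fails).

Gradient of f: grad f(x) = Q x + c = (8, -4)
Constraint values g_i(x) = a_i^T x - b_i:
  g_1((3, 1)) = 0
  g_2((3, 1)) = 0
Stationarity residual: grad f(x) + sum_i lambda_i a_i = (0, 0)
  -> stationarity OK
Primal feasibility (all g_i <= 0): OK
Dual feasibility (all lambda_i >= 0): FAILS
Complementary slackness (lambda_i * g_i(x) = 0 for all i): OK

Verdict: the first failing condition is dual_feasibility -> dual.

dual


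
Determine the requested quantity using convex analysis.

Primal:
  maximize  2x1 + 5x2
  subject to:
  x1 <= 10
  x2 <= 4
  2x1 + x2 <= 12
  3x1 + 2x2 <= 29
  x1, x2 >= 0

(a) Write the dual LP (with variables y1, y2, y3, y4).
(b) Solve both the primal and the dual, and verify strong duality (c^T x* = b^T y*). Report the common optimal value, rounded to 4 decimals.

The standard primal-dual pair for 'max c^T x s.t. A x <= b, x >= 0' is:
  Dual:  min b^T y  s.t.  A^T y >= c,  y >= 0.

So the dual LP is:
  minimize  10y1 + 4y2 + 12y3 + 29y4
  subject to:
    y1 + 2y3 + 3y4 >= 2
    y2 + y3 + 2y4 >= 5
    y1, y2, y3, y4 >= 0

Solving the primal: x* = (4, 4).
  primal value c^T x* = 28.
Solving the dual: y* = (0, 4, 1, 0).
  dual value b^T y* = 28.
Strong duality: c^T x* = b^T y*. Confirmed.

28


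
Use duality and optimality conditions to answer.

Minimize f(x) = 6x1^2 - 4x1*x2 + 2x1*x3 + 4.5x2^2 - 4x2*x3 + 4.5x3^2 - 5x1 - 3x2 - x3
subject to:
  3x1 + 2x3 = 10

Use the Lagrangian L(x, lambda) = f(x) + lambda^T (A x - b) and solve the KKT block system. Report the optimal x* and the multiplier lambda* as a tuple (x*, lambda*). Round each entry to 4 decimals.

Form the Lagrangian:
  L(x, lambda) = (1/2) x^T Q x + c^T x + lambda^T (A x - b)
Stationarity (grad_x L = 0): Q x + c + A^T lambda = 0.
Primal feasibility: A x = b.

This gives the KKT block system:
  [ Q   A^T ] [ x     ]   [-c ]
  [ A    0  ] [ lambda ] = [ b ]

Solving the linear system:
  x*      = (2.1658, 2.0743, 1.7513)
  lambda* = (-5.3983)
  f(x*)   = 17.5899

x* = (2.1658, 2.0743, 1.7513), lambda* = (-5.3983)


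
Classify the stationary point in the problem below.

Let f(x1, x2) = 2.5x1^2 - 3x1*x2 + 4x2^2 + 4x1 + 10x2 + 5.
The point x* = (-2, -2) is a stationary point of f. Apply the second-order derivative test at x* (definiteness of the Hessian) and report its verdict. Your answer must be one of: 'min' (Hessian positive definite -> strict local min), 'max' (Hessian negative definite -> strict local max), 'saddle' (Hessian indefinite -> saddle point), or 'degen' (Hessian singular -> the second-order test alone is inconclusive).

Compute the Hessian H = grad^2 f:
  H = [[5, -3], [-3, 8]]
Verify stationarity: grad f(x*) = H x* + g = (0, 0).
Eigenvalues of H: 3.1459, 9.8541.
Both eigenvalues > 0, so H is positive definite -> x* is a strict local min.

min


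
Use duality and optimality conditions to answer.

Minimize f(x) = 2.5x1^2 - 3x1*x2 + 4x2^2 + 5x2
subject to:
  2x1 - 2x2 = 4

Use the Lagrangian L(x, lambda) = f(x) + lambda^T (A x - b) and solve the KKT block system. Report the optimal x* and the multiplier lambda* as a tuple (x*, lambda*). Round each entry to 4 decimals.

Form the Lagrangian:
  L(x, lambda) = (1/2) x^T Q x + c^T x + lambda^T (A x - b)
Stationarity (grad_x L = 0): Q x + c + A^T lambda = 0.
Primal feasibility: A x = b.

This gives the KKT block system:
  [ Q   A^T ] [ x     ]   [-c ]
  [ A    0  ] [ lambda ] = [ b ]

Solving the linear system:
  x*      = (0.7143, -1.2857)
  lambda* = (-3.7143)
  f(x*)   = 4.2143

x* = (0.7143, -1.2857), lambda* = (-3.7143)


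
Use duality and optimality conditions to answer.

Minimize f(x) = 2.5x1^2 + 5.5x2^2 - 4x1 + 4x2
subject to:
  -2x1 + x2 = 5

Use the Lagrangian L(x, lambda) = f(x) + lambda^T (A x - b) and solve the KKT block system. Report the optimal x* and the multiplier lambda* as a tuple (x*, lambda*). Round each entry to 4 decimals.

Form the Lagrangian:
  L(x, lambda) = (1/2) x^T Q x + c^T x + lambda^T (A x - b)
Stationarity (grad_x L = 0): Q x + c + A^T lambda = 0.
Primal feasibility: A x = b.

This gives the KKT block system:
  [ Q   A^T ] [ x     ]   [-c ]
  [ A    0  ] [ lambda ] = [ b ]

Solving the linear system:
  x*      = (-2.3265, 0.3469)
  lambda* = (-7.8163)
  f(x*)   = 24.8878

x* = (-2.3265, 0.3469), lambda* = (-7.8163)


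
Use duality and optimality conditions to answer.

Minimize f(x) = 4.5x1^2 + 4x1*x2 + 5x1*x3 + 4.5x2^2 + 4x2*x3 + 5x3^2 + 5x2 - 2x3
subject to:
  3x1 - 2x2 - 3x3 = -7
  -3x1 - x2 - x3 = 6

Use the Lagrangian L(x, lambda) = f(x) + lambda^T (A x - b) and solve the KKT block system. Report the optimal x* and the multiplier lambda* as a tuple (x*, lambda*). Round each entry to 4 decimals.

Form the Lagrangian:
  L(x, lambda) = (1/2) x^T Q x + c^T x + lambda^T (A x - b)
Stationarity (grad_x L = 0): Q x + c + A^T lambda = 0.
Primal feasibility: A x = b.

This gives the KKT block system:
  [ Q   A^T ] [ x     ]   [-c ]
  [ A    0  ] [ lambda ] = [ b ]

Solving the linear system:
  x*      = (-2.0201, -0.759, 0.8193)
  lambda* = (-0.3092, -6.0161)
  f(x*)   = 14.249

x* = (-2.0201, -0.759, 0.8193), lambda* = (-0.3092, -6.0161)


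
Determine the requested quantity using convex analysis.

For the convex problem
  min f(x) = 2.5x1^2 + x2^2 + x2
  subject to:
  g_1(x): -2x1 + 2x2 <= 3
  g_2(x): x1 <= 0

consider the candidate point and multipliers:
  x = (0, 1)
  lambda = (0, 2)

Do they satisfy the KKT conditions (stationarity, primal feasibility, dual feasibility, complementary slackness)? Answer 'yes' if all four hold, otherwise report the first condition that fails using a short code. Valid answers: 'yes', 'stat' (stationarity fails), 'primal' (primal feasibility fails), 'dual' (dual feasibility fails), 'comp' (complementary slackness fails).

Gradient of f: grad f(x) = Q x + c = (0, 3)
Constraint values g_i(x) = a_i^T x - b_i:
  g_1((0, 1)) = -1
  g_2((0, 1)) = 0
Stationarity residual: grad f(x) + sum_i lambda_i a_i = (2, 3)
  -> stationarity FAILS
Primal feasibility (all g_i <= 0): OK
Dual feasibility (all lambda_i >= 0): OK
Complementary slackness (lambda_i * g_i(x) = 0 for all i): OK

Verdict: the first failing condition is stationarity -> stat.

stat


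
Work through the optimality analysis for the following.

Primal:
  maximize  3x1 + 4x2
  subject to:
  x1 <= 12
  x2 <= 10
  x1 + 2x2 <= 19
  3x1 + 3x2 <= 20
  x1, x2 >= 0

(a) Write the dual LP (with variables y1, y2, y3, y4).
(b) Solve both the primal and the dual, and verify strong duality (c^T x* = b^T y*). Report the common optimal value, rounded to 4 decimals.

The standard primal-dual pair for 'max c^T x s.t. A x <= b, x >= 0' is:
  Dual:  min b^T y  s.t.  A^T y >= c,  y >= 0.

So the dual LP is:
  minimize  12y1 + 10y2 + 19y3 + 20y4
  subject to:
    y1 + y3 + 3y4 >= 3
    y2 + 2y3 + 3y4 >= 4
    y1, y2, y3, y4 >= 0

Solving the primal: x* = (0, 6.6667).
  primal value c^T x* = 26.6667.
Solving the dual: y* = (0, 0, 0, 1.3333).
  dual value b^T y* = 26.6667.
Strong duality: c^T x* = b^T y*. Confirmed.

26.6667


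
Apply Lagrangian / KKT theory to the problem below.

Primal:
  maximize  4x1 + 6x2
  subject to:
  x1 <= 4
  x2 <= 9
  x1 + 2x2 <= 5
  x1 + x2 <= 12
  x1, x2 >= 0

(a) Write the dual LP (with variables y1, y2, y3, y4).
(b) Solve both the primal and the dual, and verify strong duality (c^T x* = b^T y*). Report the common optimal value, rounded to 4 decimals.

The standard primal-dual pair for 'max c^T x s.t. A x <= b, x >= 0' is:
  Dual:  min b^T y  s.t.  A^T y >= c,  y >= 0.

So the dual LP is:
  minimize  4y1 + 9y2 + 5y3 + 12y4
  subject to:
    y1 + y3 + y4 >= 4
    y2 + 2y3 + y4 >= 6
    y1, y2, y3, y4 >= 0

Solving the primal: x* = (4, 0.5).
  primal value c^T x* = 19.
Solving the dual: y* = (1, 0, 3, 0).
  dual value b^T y* = 19.
Strong duality: c^T x* = b^T y*. Confirmed.

19


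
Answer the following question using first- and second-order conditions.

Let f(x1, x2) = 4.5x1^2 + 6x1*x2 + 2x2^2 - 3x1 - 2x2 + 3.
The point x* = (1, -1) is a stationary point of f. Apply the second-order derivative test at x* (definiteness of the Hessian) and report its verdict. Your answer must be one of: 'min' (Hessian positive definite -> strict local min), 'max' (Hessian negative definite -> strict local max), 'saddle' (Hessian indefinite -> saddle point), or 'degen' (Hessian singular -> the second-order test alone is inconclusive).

Compute the Hessian H = grad^2 f:
  H = [[9, 6], [6, 4]]
Verify stationarity: grad f(x*) = H x* + g = (0, 0).
Eigenvalues of H: 0, 13.
H has a zero eigenvalue (singular; positive semidefinite but not definite), so H is neither positive definite, negative definite, nor indefinite. The second-order test alone is inconclusive -> degen.
(Indeed, f is constant along the null direction of H through x*, so x* is not a strict local extremum.)

degen


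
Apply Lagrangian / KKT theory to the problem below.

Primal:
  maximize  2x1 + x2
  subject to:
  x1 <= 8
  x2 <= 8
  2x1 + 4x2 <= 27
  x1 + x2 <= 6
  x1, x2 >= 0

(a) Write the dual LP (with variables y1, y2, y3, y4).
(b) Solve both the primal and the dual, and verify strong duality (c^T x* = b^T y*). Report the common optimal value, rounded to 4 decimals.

The standard primal-dual pair for 'max c^T x s.t. A x <= b, x >= 0' is:
  Dual:  min b^T y  s.t.  A^T y >= c,  y >= 0.

So the dual LP is:
  minimize  8y1 + 8y2 + 27y3 + 6y4
  subject to:
    y1 + 2y3 + y4 >= 2
    y2 + 4y3 + y4 >= 1
    y1, y2, y3, y4 >= 0

Solving the primal: x* = (6, 0).
  primal value c^T x* = 12.
Solving the dual: y* = (0, 0, 0, 2).
  dual value b^T y* = 12.
Strong duality: c^T x* = b^T y*. Confirmed.

12


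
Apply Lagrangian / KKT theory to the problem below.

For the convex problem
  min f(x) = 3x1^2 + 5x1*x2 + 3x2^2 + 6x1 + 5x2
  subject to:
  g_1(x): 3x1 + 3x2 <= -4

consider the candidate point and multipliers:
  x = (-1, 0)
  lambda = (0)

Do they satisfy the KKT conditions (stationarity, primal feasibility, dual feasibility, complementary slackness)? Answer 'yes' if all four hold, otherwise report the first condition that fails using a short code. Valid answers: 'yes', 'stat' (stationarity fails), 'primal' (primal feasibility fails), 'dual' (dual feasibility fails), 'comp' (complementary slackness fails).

Gradient of f: grad f(x) = Q x + c = (0, 0)
Constraint values g_i(x) = a_i^T x - b_i:
  g_1((-1, 0)) = 1
Stationarity residual: grad f(x) + sum_i lambda_i a_i = (0, 0)
  -> stationarity OK
Primal feasibility (all g_i <= 0): FAILS
Dual feasibility (all lambda_i >= 0): OK
Complementary slackness (lambda_i * g_i(x) = 0 for all i): OK

Verdict: the first failing condition is primal_feasibility -> primal.

primal


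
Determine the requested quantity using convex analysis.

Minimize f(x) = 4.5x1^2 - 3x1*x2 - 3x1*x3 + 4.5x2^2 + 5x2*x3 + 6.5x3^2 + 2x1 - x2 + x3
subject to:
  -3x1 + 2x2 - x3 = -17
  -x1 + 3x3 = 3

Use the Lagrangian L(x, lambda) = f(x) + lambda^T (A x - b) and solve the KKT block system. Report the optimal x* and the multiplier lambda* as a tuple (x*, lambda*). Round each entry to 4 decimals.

Form the Lagrangian:
  L(x, lambda) = (1/2) x^T Q x + c^T x + lambda^T (A x - b)
Stationarity (grad_x L = 0): Q x + c + A^T lambda = 0.
Primal feasibility: A x = b.

This gives the KKT block system:
  [ Q   A^T ] [ x     ]   [-c ]
  [ A    0  ] [ lambda ] = [ b ]

Solving the linear system:
  x*      = (3.4138, -2.3103, 2.1379)
  lambda* = (10.6724, 1.2241)
  f(x*)   = 94.5172

x* = (3.4138, -2.3103, 2.1379), lambda* = (10.6724, 1.2241)


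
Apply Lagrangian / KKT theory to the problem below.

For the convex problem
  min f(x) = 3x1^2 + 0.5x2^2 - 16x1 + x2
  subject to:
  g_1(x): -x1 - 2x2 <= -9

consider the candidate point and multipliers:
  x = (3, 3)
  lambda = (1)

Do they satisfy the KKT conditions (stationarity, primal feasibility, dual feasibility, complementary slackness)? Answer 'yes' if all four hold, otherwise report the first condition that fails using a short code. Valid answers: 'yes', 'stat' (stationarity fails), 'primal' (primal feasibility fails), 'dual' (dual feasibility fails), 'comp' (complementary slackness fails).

Gradient of f: grad f(x) = Q x + c = (2, 4)
Constraint values g_i(x) = a_i^T x - b_i:
  g_1((3, 3)) = 0
Stationarity residual: grad f(x) + sum_i lambda_i a_i = (1, 2)
  -> stationarity FAILS
Primal feasibility (all g_i <= 0): OK
Dual feasibility (all lambda_i >= 0): OK
Complementary slackness (lambda_i * g_i(x) = 0 for all i): OK

Verdict: the first failing condition is stationarity -> stat.

stat


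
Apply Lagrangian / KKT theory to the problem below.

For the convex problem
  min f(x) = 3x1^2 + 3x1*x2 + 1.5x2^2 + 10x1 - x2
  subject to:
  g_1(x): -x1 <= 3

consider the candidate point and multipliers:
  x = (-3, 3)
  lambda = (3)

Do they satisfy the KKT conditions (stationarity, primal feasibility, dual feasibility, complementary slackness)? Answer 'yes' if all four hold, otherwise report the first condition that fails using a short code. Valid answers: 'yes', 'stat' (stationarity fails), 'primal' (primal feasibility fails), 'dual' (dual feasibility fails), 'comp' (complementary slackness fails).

Gradient of f: grad f(x) = Q x + c = (1, -1)
Constraint values g_i(x) = a_i^T x - b_i:
  g_1((-3, 3)) = 0
Stationarity residual: grad f(x) + sum_i lambda_i a_i = (-2, -1)
  -> stationarity FAILS
Primal feasibility (all g_i <= 0): OK
Dual feasibility (all lambda_i >= 0): OK
Complementary slackness (lambda_i * g_i(x) = 0 for all i): OK

Verdict: the first failing condition is stationarity -> stat.

stat


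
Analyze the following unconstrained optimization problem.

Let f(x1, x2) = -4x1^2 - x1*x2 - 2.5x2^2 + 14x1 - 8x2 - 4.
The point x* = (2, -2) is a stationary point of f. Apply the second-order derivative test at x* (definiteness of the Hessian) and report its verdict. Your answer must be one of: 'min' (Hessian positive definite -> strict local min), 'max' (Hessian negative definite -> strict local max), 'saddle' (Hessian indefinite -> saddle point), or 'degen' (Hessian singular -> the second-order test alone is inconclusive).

Compute the Hessian H = grad^2 f:
  H = [[-8, -1], [-1, -5]]
Verify stationarity: grad f(x*) = H x* + g = (0, 0).
Eigenvalues of H: -8.3028, -4.6972.
Both eigenvalues < 0, so H is negative definite -> x* is a strict local max.

max


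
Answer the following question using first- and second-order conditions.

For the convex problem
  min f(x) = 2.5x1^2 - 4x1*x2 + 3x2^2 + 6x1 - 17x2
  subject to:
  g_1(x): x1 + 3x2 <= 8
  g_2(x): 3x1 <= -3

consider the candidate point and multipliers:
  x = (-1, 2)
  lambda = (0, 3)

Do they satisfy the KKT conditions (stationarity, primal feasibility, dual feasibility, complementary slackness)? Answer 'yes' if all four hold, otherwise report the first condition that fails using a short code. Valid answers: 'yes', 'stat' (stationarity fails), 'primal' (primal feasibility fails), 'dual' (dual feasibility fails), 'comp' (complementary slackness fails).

Gradient of f: grad f(x) = Q x + c = (-7, -1)
Constraint values g_i(x) = a_i^T x - b_i:
  g_1((-1, 2)) = -3
  g_2((-1, 2)) = 0
Stationarity residual: grad f(x) + sum_i lambda_i a_i = (2, -1)
  -> stationarity FAILS
Primal feasibility (all g_i <= 0): OK
Dual feasibility (all lambda_i >= 0): OK
Complementary slackness (lambda_i * g_i(x) = 0 for all i): OK

Verdict: the first failing condition is stationarity -> stat.

stat


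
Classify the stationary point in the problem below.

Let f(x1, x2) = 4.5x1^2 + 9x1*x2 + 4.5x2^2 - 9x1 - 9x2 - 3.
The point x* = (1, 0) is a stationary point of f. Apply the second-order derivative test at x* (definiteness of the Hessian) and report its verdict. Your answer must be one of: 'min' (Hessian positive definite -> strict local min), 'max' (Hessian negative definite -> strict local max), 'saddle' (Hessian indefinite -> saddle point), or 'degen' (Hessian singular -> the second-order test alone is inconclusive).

Compute the Hessian H = grad^2 f:
  H = [[9, 9], [9, 9]]
Verify stationarity: grad f(x*) = H x* + g = (0, 0).
Eigenvalues of H: 0, 18.
H has a zero eigenvalue (singular; positive semidefinite but not definite), so H is neither positive definite, negative definite, nor indefinite. The second-order test alone is inconclusive -> degen.
(Indeed, f is constant along the null direction of H through x*, so x* is not a strict local extremum.)

degen


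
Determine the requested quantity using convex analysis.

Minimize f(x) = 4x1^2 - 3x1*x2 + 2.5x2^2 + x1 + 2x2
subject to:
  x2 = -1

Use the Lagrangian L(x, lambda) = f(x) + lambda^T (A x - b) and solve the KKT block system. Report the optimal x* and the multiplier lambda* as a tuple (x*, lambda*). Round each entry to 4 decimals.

Form the Lagrangian:
  L(x, lambda) = (1/2) x^T Q x + c^T x + lambda^T (A x - b)
Stationarity (grad_x L = 0): Q x + c + A^T lambda = 0.
Primal feasibility: A x = b.

This gives the KKT block system:
  [ Q   A^T ] [ x     ]   [-c ]
  [ A    0  ] [ lambda ] = [ b ]

Solving the linear system:
  x*      = (-0.5, -1)
  lambda* = (1.5)
  f(x*)   = -0.5

x* = (-0.5, -1), lambda* = (1.5)


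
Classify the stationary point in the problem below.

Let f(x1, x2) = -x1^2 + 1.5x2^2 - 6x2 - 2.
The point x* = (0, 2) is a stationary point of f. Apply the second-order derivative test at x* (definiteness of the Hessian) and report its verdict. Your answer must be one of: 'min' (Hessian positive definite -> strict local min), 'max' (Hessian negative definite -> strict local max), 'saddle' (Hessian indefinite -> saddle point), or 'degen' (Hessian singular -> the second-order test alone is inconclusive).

Compute the Hessian H = grad^2 f:
  H = [[-2, 0], [0, 3]]
Verify stationarity: grad f(x*) = H x* + g = (0, 0).
Eigenvalues of H: -2, 3.
Eigenvalues have mixed signs, so H is indefinite -> x* is a saddle point.

saddle


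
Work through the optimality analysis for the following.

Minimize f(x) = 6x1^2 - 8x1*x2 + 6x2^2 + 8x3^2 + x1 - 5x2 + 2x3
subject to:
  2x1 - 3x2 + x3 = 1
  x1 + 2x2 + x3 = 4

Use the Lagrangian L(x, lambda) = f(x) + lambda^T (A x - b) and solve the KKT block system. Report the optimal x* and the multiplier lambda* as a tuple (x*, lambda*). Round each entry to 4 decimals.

Form the Lagrangian:
  L(x, lambda) = (1/2) x^T Q x + c^T x + lambda^T (A x - b)
Stationarity (grad_x L = 0): Q x + c + A^T lambda = 0.
Primal feasibility: A x = b.

This gives the KKT block system:
  [ Q   A^T ] [ x     ]   [-c ]
  [ A    0  ] [ lambda ] = [ b ]

Solving the linear system:
  x*      = (1.6949, 0.939, 0.4272)
  lambda* = (-4.9921, -3.8425)
  f(x*)   = 9.1083

x* = (1.6949, 0.939, 0.4272), lambda* = (-4.9921, -3.8425)


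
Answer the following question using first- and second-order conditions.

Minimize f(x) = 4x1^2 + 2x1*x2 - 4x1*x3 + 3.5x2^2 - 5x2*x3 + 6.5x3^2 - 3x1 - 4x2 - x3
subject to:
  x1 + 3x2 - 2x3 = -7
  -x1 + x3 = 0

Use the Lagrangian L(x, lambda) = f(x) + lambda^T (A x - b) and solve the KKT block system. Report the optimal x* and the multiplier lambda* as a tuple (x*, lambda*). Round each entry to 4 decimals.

Form the Lagrangian:
  L(x, lambda) = (1/2) x^T Q x + c^T x + lambda^T (A x - b)
Stationarity (grad_x L = 0): Q x + c + A^T lambda = 0.
Primal feasibility: A x = b.

This gives the KKT block system:
  [ Q   A^T ] [ x     ]   [-c ]
  [ A    0  ] [ lambda ] = [ b ]

Solving the linear system:
  x*      = (0.3208, -2.2264, 0.3208)
  lambda* = (6.8491, 0.6792)
  f(x*)   = 27.783

x* = (0.3208, -2.2264, 0.3208), lambda* = (6.8491, 0.6792)


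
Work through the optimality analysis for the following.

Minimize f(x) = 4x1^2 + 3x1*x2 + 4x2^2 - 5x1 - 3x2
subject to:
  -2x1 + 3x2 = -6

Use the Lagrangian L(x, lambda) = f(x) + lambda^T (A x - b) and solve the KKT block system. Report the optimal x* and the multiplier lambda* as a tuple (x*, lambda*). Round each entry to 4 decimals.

Form the Lagrangian:
  L(x, lambda) = (1/2) x^T Q x + c^T x + lambda^T (A x - b)
Stationarity (grad_x L = 0): Q x + c + A^T lambda = 0.
Primal feasibility: A x = b.

This gives the KKT block system:
  [ Q   A^T ] [ x     ]   [-c ]
  [ A    0  ] [ lambda ] = [ b ]

Solving the linear system:
  x*      = (1.5214, -0.9857)
  lambda* = (2.1071)
  f(x*)   = 3.9964

x* = (1.5214, -0.9857), lambda* = (2.1071)


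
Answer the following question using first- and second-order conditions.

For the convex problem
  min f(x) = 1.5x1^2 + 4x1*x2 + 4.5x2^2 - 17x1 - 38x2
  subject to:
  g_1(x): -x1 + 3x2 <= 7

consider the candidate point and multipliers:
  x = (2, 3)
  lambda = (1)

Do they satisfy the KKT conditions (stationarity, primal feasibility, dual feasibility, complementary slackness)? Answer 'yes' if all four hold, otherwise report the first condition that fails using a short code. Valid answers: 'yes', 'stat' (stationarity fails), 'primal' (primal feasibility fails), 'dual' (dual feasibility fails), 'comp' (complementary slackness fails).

Gradient of f: grad f(x) = Q x + c = (1, -3)
Constraint values g_i(x) = a_i^T x - b_i:
  g_1((2, 3)) = 0
Stationarity residual: grad f(x) + sum_i lambda_i a_i = (0, 0)
  -> stationarity OK
Primal feasibility (all g_i <= 0): OK
Dual feasibility (all lambda_i >= 0): OK
Complementary slackness (lambda_i * g_i(x) = 0 for all i): OK

Verdict: yes, KKT holds.

yes


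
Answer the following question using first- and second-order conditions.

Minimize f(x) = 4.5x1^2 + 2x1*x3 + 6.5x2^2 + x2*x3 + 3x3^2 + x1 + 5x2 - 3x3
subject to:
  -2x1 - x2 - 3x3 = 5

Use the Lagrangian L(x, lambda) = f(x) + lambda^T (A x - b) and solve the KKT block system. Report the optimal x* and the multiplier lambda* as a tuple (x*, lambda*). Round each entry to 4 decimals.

Form the Lagrangian:
  L(x, lambda) = (1/2) x^T Q x + c^T x + lambda^T (A x - b)
Stationarity (grad_x L = 0): Q x + c + A^T lambda = 0.
Primal feasibility: A x = b.

This gives the KKT block system:
  [ Q   A^T ] [ x     ]   [-c ]
  [ A    0  ] [ lambda ] = [ b ]

Solving the linear system:
  x*      = (-0.7037, -0.5897, -1.0009)
  lambda* = (-3.6676)
  f(x*)   = 8.8443

x* = (-0.7037, -0.5897, -1.0009), lambda* = (-3.6676)


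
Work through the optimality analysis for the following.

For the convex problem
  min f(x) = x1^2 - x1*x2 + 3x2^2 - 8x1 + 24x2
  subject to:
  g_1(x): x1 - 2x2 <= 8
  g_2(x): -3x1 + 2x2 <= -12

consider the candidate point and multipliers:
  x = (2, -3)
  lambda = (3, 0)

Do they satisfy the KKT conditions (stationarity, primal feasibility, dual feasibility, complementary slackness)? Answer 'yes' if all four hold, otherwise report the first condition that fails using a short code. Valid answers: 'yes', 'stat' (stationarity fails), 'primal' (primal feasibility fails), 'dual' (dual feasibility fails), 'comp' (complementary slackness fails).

Gradient of f: grad f(x) = Q x + c = (-1, 4)
Constraint values g_i(x) = a_i^T x - b_i:
  g_1((2, -3)) = 0
  g_2((2, -3)) = 0
Stationarity residual: grad f(x) + sum_i lambda_i a_i = (2, -2)
  -> stationarity FAILS
Primal feasibility (all g_i <= 0): OK
Dual feasibility (all lambda_i >= 0): OK
Complementary slackness (lambda_i * g_i(x) = 0 for all i): OK

Verdict: the first failing condition is stationarity -> stat.

stat


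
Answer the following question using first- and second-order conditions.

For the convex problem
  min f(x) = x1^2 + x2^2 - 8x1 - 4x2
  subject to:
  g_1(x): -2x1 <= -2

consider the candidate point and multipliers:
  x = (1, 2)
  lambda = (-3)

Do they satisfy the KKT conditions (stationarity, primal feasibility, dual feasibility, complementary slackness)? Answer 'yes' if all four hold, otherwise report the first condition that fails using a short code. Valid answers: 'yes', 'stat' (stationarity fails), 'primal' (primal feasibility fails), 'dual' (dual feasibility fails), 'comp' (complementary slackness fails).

Gradient of f: grad f(x) = Q x + c = (-6, 0)
Constraint values g_i(x) = a_i^T x - b_i:
  g_1((1, 2)) = 0
Stationarity residual: grad f(x) + sum_i lambda_i a_i = (0, 0)
  -> stationarity OK
Primal feasibility (all g_i <= 0): OK
Dual feasibility (all lambda_i >= 0): FAILS
Complementary slackness (lambda_i * g_i(x) = 0 for all i): OK

Verdict: the first failing condition is dual_feasibility -> dual.

dual


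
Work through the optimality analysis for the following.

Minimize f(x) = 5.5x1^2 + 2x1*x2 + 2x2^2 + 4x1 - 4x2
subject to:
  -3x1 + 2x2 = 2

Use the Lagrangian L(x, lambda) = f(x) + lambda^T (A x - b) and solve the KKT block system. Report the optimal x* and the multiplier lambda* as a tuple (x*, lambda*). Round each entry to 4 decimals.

Form the Lagrangian:
  L(x, lambda) = (1/2) x^T Q x + c^T x + lambda^T (A x - b)
Stationarity (grad_x L = 0): Q x + c + A^T lambda = 0.
Primal feasibility: A x = b.

This gives the KKT block system:
  [ Q   A^T ] [ x     ]   [-c ]
  [ A    0  ] [ lambda ] = [ b ]

Solving the linear system:
  x*      = (-0.2308, 0.6538)
  lambda* = (0.9231)
  f(x*)   = -2.6923

x* = (-0.2308, 0.6538), lambda* = (0.9231)


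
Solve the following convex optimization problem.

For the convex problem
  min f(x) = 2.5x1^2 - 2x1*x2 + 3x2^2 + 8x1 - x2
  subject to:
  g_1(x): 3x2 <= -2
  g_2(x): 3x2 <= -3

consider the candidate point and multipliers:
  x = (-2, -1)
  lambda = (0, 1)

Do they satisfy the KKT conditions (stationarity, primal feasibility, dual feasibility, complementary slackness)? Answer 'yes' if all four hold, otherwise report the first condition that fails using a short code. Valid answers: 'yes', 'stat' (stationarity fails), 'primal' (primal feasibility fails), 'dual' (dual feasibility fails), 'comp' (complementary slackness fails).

Gradient of f: grad f(x) = Q x + c = (0, -3)
Constraint values g_i(x) = a_i^T x - b_i:
  g_1((-2, -1)) = -1
  g_2((-2, -1)) = 0
Stationarity residual: grad f(x) + sum_i lambda_i a_i = (0, 0)
  -> stationarity OK
Primal feasibility (all g_i <= 0): OK
Dual feasibility (all lambda_i >= 0): OK
Complementary slackness (lambda_i * g_i(x) = 0 for all i): OK

Verdict: yes, KKT holds.

yes


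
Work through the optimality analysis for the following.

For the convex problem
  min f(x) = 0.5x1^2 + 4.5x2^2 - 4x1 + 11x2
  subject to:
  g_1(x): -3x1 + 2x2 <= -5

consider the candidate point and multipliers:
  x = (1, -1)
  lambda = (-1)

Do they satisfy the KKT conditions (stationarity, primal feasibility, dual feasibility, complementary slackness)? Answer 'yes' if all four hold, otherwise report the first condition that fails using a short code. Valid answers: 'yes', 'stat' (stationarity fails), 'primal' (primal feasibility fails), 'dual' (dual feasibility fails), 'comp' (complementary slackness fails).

Gradient of f: grad f(x) = Q x + c = (-3, 2)
Constraint values g_i(x) = a_i^T x - b_i:
  g_1((1, -1)) = 0
Stationarity residual: grad f(x) + sum_i lambda_i a_i = (0, 0)
  -> stationarity OK
Primal feasibility (all g_i <= 0): OK
Dual feasibility (all lambda_i >= 0): FAILS
Complementary slackness (lambda_i * g_i(x) = 0 for all i): OK

Verdict: the first failing condition is dual_feasibility -> dual.

dual


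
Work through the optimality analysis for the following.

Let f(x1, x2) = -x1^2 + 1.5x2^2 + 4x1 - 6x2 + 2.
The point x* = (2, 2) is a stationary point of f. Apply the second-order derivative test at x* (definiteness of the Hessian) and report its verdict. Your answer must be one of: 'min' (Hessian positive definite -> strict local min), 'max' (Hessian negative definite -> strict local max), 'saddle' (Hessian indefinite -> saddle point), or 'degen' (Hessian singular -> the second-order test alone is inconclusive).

Compute the Hessian H = grad^2 f:
  H = [[-2, 0], [0, 3]]
Verify stationarity: grad f(x*) = H x* + g = (0, 0).
Eigenvalues of H: -2, 3.
Eigenvalues have mixed signs, so H is indefinite -> x* is a saddle point.

saddle


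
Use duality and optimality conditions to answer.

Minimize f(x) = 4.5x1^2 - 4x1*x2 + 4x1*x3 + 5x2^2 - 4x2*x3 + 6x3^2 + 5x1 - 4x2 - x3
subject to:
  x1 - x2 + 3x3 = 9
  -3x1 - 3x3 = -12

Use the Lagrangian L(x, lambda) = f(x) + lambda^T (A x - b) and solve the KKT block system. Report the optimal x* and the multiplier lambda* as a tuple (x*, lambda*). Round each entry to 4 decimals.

Form the Lagrangian:
  L(x, lambda) = (1/2) x^T Q x + c^T x + lambda^T (A x - b)
Stationarity (grad_x L = 0): Q x + c + A^T lambda = 0.
Primal feasibility: A x = b.

This gives the KKT block system:
  [ Q   A^T ] [ x     ]   [-c ]
  [ A    0  ] [ lambda ] = [ b ]

Solving the linear system:
  x*      = (0.8679, 1.2642, 3.1321)
  lambda* = (-7.3585, 4.3082)
  f(x*)   = 57.0377

x* = (0.8679, 1.2642, 3.1321), lambda* = (-7.3585, 4.3082)


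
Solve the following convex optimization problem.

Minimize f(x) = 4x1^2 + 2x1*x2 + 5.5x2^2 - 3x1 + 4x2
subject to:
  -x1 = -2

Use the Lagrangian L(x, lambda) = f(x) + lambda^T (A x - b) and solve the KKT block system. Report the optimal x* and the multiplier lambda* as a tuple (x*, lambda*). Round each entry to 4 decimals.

Form the Lagrangian:
  L(x, lambda) = (1/2) x^T Q x + c^T x + lambda^T (A x - b)
Stationarity (grad_x L = 0): Q x + c + A^T lambda = 0.
Primal feasibility: A x = b.

This gives the KKT block system:
  [ Q   A^T ] [ x     ]   [-c ]
  [ A    0  ] [ lambda ] = [ b ]

Solving the linear system:
  x*      = (2, -0.7273)
  lambda* = (11.5455)
  f(x*)   = 7.0909

x* = (2, -0.7273), lambda* = (11.5455)


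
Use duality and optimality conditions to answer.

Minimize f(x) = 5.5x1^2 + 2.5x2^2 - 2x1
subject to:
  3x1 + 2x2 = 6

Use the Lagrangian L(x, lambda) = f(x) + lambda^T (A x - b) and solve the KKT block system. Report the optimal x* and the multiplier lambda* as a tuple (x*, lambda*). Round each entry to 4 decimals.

Form the Lagrangian:
  L(x, lambda) = (1/2) x^T Q x + c^T x + lambda^T (A x - b)
Stationarity (grad_x L = 0): Q x + c + A^T lambda = 0.
Primal feasibility: A x = b.

This gives the KKT block system:
  [ Q   A^T ] [ x     ]   [-c ]
  [ A    0  ] [ lambda ] = [ b ]

Solving the linear system:
  x*      = (1.1011, 1.3483)
  lambda* = (-3.3708)
  f(x*)   = 9.0112

x* = (1.1011, 1.3483), lambda* = (-3.3708)


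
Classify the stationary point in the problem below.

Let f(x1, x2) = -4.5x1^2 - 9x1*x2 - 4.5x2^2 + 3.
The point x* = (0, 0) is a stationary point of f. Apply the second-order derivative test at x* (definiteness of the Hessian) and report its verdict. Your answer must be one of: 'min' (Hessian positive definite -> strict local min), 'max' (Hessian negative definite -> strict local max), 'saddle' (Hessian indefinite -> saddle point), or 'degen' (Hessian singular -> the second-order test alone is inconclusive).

Compute the Hessian H = grad^2 f:
  H = [[-9, -9], [-9, -9]]
Verify stationarity: grad f(x*) = H x* + g = (0, 0).
Eigenvalues of H: -18, 0.
H has a zero eigenvalue (singular; negative semidefinite but not definite), so H is neither positive definite, negative definite, nor indefinite. The second-order test alone is inconclusive -> degen.
(Indeed, f is constant along the null direction of H through x*, so x* is not a strict local extremum.)

degen


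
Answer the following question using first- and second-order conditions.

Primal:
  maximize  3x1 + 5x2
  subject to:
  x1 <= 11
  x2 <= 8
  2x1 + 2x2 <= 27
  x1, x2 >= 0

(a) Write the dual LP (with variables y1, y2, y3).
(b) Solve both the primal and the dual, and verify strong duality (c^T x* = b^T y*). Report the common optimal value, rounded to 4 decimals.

The standard primal-dual pair for 'max c^T x s.t. A x <= b, x >= 0' is:
  Dual:  min b^T y  s.t.  A^T y >= c,  y >= 0.

So the dual LP is:
  minimize  11y1 + 8y2 + 27y3
  subject to:
    y1 + 2y3 >= 3
    y2 + 2y3 >= 5
    y1, y2, y3 >= 0

Solving the primal: x* = (5.5, 8).
  primal value c^T x* = 56.5.
Solving the dual: y* = (0, 2, 1.5).
  dual value b^T y* = 56.5.
Strong duality: c^T x* = b^T y*. Confirmed.

56.5


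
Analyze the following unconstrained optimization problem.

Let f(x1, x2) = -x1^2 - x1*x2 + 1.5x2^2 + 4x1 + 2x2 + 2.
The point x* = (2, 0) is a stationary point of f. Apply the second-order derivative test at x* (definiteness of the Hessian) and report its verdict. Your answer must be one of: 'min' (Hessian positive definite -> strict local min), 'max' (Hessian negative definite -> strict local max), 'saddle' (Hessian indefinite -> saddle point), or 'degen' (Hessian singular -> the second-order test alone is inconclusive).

Compute the Hessian H = grad^2 f:
  H = [[-2, -1], [-1, 3]]
Verify stationarity: grad f(x*) = H x* + g = (0, 0).
Eigenvalues of H: -2.1926, 3.1926.
Eigenvalues have mixed signs, so H is indefinite -> x* is a saddle point.

saddle


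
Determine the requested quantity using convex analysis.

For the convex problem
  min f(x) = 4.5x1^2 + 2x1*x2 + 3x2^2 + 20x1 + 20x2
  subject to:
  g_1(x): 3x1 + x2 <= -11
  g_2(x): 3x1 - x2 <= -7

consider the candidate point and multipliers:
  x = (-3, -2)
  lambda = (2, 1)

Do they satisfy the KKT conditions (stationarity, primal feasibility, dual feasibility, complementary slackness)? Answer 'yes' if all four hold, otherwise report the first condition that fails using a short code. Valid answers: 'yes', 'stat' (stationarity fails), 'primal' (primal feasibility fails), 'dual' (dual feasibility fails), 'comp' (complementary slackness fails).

Gradient of f: grad f(x) = Q x + c = (-11, 2)
Constraint values g_i(x) = a_i^T x - b_i:
  g_1((-3, -2)) = 0
  g_2((-3, -2)) = 0
Stationarity residual: grad f(x) + sum_i lambda_i a_i = (-2, 3)
  -> stationarity FAILS
Primal feasibility (all g_i <= 0): OK
Dual feasibility (all lambda_i >= 0): OK
Complementary slackness (lambda_i * g_i(x) = 0 for all i): OK

Verdict: the first failing condition is stationarity -> stat.

stat
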